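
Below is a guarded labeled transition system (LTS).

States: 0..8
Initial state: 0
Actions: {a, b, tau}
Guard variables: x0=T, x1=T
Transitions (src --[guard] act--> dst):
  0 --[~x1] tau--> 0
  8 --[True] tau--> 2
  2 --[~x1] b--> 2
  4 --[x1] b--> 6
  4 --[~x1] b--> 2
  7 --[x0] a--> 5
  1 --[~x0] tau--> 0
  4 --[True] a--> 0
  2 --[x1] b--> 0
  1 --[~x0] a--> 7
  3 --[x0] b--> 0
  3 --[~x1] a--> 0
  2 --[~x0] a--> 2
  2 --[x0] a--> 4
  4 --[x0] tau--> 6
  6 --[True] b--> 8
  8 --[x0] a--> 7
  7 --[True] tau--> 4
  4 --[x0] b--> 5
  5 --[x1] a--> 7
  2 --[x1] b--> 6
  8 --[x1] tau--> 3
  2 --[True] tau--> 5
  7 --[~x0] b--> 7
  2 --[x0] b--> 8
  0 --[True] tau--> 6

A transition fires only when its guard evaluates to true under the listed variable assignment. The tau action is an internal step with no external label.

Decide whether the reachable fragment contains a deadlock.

Reach set: {0,2,3,4,5,6,7,8}
  0: tau→6  [deg 1]
  2: a→4  b→0  b→6  b→8  tau→5  [deg 5]
  3: b→0  [deg 1]
  4: a→0  b→5  b→6  tau→6  [deg 4]
  5: a→7  [deg 1]
  6: b→8  [deg 1]
  7: a→5  tau→4  [deg 2]
  8: a→7  tau→2  tau→3  [deg 3]

Answer: DEADLOCK-FREE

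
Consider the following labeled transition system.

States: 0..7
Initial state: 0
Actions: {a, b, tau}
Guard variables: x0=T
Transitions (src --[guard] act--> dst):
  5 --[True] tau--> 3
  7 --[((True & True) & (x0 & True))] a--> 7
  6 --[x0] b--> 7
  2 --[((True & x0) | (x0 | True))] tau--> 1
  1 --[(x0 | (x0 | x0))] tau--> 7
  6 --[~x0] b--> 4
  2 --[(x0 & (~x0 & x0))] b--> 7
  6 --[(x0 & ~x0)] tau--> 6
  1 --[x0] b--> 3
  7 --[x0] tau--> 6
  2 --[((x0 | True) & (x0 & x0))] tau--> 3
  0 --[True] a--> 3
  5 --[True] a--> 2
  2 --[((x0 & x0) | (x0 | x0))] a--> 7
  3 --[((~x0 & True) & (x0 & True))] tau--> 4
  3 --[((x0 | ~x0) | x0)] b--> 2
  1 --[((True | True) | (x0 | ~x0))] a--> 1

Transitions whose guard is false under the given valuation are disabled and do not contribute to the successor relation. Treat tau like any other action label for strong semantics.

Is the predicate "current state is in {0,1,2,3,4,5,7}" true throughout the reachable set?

Inv-set: {0,1,2,3,4,5,7}
Reachable = {0,1,2,3,6,7}
  0: ok
  1: ok
  2: ok
  3: ok
  6: VIOLATES
  7: ok
counterexample path to 6: a·b·a·tau

Answer: INVARIANT VIOLATED at state 6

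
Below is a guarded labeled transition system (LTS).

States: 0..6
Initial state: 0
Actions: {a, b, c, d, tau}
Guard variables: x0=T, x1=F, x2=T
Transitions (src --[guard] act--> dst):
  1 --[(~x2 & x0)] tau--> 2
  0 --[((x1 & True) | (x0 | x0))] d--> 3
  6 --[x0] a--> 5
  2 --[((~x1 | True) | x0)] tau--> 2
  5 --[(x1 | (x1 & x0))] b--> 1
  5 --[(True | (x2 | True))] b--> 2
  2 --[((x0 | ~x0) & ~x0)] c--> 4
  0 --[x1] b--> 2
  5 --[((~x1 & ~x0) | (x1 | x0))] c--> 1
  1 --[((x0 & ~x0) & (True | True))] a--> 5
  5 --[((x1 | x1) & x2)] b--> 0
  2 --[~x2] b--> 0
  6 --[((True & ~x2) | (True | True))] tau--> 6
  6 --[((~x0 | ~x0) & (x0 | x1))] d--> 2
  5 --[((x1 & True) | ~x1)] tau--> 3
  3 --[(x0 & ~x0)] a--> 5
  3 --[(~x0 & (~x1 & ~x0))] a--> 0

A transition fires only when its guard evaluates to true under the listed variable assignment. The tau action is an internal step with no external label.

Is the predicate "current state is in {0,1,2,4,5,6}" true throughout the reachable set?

Answer: INVARIANT VIOLATED at state 3

Analysis:
Inv-set: {0,1,2,4,5,6}
Reachable = {0,3}
  0: ✓
  3: VIOLATES
counterexample path to 3: d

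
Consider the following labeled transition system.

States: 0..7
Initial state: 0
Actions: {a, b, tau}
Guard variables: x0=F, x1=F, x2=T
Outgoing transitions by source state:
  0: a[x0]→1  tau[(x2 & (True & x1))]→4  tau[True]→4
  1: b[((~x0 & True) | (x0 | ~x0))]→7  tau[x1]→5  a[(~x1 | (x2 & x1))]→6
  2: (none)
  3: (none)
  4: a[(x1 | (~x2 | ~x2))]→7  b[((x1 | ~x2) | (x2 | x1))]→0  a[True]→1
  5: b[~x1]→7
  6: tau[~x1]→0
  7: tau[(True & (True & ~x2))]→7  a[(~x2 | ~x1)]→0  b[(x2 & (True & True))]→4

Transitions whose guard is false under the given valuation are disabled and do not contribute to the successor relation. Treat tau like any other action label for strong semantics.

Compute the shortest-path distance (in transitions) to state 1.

Answer: 2

Analysis:
Breadth-first toward 1:
  depth 0: {0}
  depth 1: {4}
  depth 2: {1}
first hit 1 at d=2 via tau·a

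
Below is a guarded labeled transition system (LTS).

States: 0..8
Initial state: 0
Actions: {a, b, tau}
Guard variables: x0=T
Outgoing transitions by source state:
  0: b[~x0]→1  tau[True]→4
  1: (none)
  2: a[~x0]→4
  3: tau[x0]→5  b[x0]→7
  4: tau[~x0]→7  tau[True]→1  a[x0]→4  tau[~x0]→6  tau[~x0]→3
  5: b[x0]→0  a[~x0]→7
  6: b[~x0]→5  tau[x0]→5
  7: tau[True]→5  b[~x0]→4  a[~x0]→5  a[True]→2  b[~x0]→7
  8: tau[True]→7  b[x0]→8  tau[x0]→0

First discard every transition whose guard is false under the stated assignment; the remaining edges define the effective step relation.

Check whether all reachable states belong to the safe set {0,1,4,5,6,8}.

Inv-set: {0,1,4,5,6,8}
Reach set: {0,1,4}
  0: safe
  1: safe
  4: safe

Answer: INVARIANT HOLDS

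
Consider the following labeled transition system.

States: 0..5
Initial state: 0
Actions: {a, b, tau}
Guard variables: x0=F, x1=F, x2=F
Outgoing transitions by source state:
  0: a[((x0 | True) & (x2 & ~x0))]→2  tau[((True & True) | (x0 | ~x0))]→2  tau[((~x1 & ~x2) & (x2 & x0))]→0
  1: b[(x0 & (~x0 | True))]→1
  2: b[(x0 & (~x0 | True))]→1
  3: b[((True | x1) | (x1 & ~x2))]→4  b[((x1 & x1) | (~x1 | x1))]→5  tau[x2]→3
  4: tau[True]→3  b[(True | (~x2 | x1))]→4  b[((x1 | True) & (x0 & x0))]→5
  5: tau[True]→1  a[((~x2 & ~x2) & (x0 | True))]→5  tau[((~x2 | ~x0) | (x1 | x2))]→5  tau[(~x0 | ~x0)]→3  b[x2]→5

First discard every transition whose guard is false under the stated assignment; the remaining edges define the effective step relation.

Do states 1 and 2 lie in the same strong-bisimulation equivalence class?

Answer: BISIMILAR

Trace:
Refine partition for ~:
  π0 = {{0,1,2,3,4,5}}
  π1 = {{0},{1,2},{3},{4},{5}}
Fixed point at round 2; 5 class(es).
class of 1: {1,2}; class of 2: {1,2}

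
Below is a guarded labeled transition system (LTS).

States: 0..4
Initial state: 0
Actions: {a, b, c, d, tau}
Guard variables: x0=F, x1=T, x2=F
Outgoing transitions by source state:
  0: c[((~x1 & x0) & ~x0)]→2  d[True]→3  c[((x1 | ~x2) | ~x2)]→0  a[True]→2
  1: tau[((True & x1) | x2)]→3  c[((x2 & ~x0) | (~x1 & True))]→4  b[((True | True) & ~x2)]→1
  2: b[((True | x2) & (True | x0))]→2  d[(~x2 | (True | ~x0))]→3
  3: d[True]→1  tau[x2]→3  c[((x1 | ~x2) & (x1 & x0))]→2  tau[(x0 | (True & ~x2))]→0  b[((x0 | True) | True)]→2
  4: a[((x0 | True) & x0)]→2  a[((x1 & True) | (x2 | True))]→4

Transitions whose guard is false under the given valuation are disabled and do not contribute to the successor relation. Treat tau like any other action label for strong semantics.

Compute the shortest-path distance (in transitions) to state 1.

Answer: 2

Working:
BFS to 1:
  L0 = {0}
  L1 = {2,3}
  L2 = {1}
first hit 1 at d=2 via d·d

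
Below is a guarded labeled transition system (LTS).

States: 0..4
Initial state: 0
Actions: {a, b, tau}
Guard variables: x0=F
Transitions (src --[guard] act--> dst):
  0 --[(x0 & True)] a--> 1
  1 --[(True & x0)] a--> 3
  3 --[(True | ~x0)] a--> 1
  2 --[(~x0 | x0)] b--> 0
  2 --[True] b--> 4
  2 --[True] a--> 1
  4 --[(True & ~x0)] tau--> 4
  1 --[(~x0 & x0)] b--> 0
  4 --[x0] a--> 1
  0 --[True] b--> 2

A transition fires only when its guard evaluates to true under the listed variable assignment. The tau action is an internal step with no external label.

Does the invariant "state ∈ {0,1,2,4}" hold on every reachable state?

Allowed set {0,1,2,4}
Reach set: {0,1,2,4}
  0: ✓
  1: ✓
  2: ✓
  4: ✓

Answer: INVARIANT HOLDS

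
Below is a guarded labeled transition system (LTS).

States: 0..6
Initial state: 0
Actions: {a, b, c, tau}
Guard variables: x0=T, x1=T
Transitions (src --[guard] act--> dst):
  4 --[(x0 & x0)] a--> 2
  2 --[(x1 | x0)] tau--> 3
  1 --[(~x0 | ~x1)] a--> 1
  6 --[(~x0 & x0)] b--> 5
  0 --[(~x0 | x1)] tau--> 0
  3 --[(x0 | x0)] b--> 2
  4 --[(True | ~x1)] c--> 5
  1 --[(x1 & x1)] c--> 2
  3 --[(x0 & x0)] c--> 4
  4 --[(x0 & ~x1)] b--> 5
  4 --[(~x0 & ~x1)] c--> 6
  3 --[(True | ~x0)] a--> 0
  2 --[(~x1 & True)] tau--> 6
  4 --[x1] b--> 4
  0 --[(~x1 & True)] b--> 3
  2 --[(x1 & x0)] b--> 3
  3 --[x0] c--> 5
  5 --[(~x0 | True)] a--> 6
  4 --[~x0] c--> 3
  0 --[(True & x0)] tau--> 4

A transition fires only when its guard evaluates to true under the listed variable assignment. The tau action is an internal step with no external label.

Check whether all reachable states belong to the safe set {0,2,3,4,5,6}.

Inv-set: {0,2,3,4,5,6}
Reachable = {0,2,3,4,5,6}
  0: safe
  2: safe
  3: safe
  4: safe
  5: safe
  6: safe

Answer: INVARIANT HOLDS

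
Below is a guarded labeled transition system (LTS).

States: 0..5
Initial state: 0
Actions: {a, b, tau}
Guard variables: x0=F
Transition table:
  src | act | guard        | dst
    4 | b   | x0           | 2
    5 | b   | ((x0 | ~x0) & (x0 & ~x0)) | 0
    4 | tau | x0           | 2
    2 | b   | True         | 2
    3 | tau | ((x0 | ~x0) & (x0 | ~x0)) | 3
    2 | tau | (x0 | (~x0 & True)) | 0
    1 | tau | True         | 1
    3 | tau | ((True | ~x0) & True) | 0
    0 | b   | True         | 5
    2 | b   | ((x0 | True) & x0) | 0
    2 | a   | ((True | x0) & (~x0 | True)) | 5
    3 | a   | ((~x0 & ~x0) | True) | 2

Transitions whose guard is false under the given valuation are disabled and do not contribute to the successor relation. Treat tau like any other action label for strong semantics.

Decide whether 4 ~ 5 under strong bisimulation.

Compute ~ classes (split until stable):
  round 0: {{0,1,2,3,4,5}}
  round 1: {{0},{1},{2},{3},{4,5}}
Fixed point at round 2; 5 class(es).
4∈{4,5}, 5∈{4,5}

Answer: BISIMILAR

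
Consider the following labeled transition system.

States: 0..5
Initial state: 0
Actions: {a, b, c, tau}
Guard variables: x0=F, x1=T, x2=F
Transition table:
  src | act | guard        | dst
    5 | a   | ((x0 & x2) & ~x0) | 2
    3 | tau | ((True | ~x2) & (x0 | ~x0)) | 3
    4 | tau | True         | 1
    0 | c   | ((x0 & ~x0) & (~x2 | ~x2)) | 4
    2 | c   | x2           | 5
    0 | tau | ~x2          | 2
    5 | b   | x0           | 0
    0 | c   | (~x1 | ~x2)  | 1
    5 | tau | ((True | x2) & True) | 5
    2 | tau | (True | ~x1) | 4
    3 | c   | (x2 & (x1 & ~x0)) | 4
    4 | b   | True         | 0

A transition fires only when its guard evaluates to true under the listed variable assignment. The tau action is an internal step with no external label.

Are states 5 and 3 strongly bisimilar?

Answer: BISIMILAR

Analysis:
Bisimulation quotient by refinement:
  π0 = {{0,1,2,3,4,5}}
  π1 = {{0},{1},{2,3,5},{4}}
  π2 = {{0},{1},{2},{3,5},{4}}
5 equivalence class(es) (converged in 3)
5∈{3,5}, 3∈{3,5}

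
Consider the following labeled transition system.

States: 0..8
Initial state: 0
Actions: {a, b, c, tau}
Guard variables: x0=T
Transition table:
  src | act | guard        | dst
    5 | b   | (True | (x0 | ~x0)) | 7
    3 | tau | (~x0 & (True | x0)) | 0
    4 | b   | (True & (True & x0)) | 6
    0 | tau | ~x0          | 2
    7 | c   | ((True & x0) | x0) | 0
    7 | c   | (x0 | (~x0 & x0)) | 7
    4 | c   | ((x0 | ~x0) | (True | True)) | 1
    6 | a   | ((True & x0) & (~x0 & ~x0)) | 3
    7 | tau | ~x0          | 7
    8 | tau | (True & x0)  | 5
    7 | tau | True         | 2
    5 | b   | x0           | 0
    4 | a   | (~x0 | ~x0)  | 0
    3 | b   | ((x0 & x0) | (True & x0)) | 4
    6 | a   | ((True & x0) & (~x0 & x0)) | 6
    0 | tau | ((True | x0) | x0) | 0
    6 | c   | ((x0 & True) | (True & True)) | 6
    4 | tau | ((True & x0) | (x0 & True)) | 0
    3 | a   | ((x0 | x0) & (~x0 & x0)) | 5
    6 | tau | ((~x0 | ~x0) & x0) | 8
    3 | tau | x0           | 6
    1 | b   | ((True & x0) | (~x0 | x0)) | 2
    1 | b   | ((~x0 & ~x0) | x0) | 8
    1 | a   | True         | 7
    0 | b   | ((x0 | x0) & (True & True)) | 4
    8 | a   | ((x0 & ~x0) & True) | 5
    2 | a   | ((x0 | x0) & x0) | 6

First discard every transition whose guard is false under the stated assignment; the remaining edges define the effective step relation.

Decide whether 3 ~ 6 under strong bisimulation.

Answer: NOT BISIMILAR

Working:
Refine partition for ~:
  π0 = {{0,1,2,3,4,5,6,7,8}}
  π1 = {{0,3},{1},{2},{4},{5},{6},{7},{8}}
  π2 = {{0},{1},{2},{3},{4},{5},{6},{7},{8}}
Fixed point at round 3; 9 class(es).
3∈{3}, 6∈{6}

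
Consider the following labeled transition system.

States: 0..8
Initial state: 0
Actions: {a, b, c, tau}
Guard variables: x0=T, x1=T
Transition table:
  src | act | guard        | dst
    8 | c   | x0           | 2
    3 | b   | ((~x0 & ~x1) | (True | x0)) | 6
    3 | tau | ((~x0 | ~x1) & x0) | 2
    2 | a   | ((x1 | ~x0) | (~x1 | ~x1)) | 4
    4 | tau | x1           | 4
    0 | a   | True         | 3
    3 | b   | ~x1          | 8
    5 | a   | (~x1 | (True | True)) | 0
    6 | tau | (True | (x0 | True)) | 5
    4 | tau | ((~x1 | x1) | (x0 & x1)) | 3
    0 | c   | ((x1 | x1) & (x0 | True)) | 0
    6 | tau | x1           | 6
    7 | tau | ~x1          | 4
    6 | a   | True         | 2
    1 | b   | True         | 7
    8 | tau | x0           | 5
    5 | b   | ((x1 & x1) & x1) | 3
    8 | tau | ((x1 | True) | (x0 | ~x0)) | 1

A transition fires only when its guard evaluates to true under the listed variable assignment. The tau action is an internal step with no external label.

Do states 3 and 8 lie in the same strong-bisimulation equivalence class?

Compute ~ classes (split until stable):
  π0 = {{0,1,2,3,4,5,6,7,8}}
  π1 = {{0},{1,3},{2},{4},{5},{6},{7},{8}}
  π2 = {{0},{1},{2},{3},{4},{5},{6},{7},{8}}
Fixed point at round 3; 9 class(es).
[3]={3}  [8]={8}

Answer: NOT BISIMILAR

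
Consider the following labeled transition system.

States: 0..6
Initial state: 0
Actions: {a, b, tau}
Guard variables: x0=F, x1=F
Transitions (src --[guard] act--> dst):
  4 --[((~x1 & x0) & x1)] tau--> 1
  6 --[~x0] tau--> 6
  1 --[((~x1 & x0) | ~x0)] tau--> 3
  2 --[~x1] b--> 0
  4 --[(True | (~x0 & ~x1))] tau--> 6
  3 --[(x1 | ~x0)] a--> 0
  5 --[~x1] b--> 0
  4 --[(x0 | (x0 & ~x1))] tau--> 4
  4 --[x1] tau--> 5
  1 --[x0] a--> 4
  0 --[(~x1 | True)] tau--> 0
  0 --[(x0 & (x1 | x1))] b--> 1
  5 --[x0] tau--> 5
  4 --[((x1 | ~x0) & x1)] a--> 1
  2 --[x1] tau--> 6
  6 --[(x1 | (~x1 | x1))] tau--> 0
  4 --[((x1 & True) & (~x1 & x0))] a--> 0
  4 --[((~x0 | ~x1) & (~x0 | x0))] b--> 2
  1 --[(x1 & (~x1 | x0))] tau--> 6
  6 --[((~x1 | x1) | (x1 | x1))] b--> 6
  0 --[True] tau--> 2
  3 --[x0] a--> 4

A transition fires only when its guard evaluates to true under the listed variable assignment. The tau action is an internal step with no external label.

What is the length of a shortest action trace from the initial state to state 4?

Layered search for 4:
  Layer 0: {0}
  Layer 1: {2}
4 never appears.

Answer: UNREACHABLE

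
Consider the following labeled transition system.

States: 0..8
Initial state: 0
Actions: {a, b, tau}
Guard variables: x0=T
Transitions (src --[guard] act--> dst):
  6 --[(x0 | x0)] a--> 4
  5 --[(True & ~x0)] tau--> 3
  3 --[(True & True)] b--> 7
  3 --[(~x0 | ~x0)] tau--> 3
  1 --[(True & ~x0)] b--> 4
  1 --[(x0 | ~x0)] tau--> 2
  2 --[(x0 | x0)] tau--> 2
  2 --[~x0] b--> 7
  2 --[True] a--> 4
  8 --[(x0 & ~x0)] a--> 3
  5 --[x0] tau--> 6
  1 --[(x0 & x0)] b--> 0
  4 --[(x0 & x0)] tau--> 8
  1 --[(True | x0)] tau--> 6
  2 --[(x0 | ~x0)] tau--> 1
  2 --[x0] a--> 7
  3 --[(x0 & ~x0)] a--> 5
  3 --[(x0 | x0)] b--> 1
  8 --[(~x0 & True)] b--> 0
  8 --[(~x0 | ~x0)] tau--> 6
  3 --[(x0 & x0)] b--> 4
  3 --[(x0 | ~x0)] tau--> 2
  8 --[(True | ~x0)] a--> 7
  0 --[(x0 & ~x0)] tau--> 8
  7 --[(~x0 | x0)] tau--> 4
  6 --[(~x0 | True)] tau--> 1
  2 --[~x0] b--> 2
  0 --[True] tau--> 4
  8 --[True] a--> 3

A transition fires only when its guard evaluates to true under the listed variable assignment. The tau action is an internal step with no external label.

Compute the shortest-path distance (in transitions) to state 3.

Breadth-first toward 3:
  Layer 0: {0}
  Layer 1: {4}
  Layer 2: {8}
  Layer 3: {3,7}
depth(3)=3, e.g. tau·tau·a

Answer: 3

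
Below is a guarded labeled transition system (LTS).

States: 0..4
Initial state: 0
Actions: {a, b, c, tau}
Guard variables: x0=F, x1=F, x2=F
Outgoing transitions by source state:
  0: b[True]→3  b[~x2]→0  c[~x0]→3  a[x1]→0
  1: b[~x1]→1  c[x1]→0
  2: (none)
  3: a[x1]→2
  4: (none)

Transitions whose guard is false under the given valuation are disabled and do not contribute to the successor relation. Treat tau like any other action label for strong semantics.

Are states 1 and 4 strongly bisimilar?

Refine partition for ~:
  P[0] = {{0,1,2,3,4}}
  P[1] = {{0},{1},{2,3,4}}
stable after 2 split(s): 3 block(s)
1∈{1}, 4∈{2,3,4}

Answer: NOT BISIMILAR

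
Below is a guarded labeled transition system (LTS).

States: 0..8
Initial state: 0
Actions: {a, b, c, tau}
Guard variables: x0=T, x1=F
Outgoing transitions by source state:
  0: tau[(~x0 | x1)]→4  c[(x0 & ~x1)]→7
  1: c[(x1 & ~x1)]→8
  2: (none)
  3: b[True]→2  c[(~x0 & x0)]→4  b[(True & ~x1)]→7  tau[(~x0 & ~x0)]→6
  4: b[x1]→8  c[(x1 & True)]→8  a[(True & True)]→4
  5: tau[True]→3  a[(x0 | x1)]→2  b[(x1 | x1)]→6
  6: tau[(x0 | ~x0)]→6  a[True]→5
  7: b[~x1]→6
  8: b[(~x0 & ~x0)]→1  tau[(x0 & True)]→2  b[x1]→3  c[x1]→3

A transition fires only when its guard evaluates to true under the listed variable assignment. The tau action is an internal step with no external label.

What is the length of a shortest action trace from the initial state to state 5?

Layered search for 5:
  depth 0: {0}
  depth 1: {7}
  depth 2: {6}
  depth 3: {5}
5 enters at depth 3; path c·b·a

Answer: 3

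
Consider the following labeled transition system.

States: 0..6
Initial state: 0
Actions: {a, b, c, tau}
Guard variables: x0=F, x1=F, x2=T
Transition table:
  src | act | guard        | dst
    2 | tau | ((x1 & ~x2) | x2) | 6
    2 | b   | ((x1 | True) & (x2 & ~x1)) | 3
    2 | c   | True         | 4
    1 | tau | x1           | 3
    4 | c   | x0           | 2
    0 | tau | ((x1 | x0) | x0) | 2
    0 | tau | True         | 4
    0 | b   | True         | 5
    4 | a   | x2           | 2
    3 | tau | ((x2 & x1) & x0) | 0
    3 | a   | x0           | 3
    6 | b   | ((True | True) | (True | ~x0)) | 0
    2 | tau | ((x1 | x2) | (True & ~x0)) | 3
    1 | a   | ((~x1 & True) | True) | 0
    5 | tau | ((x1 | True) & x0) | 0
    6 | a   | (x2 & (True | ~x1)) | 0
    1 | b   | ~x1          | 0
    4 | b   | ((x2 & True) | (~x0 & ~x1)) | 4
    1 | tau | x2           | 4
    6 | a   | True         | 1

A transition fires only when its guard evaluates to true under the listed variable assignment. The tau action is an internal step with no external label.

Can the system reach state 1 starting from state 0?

14 transition(s) survive guard evaluation.
depth 0: {0}
depth 1: {4,5}  now seen {0,4,5}
depth 2: {2}  now seen {0,2,4,5}
depth 3: {3,6}  now seen {0,2,3,4,5,6}
depth 4: {1}  now seen {0,1,2,3,4,5,6}
Reach set: {0,1,2,3,4,5,6}
Path to 1: tau·a·tau·a

Answer: REACHABLE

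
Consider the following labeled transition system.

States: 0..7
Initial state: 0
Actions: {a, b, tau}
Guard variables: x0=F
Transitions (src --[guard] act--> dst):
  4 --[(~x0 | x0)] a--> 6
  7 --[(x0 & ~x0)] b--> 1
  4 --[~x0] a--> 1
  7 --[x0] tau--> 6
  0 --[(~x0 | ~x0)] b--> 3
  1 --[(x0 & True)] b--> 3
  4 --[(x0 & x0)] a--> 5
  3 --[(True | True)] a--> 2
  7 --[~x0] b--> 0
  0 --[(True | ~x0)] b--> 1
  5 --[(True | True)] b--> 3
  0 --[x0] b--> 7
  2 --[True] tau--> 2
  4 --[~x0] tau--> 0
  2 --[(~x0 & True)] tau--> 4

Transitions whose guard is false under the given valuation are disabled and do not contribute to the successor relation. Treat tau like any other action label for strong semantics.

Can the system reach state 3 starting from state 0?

10 transition(s) survive guard evaluation.
Layer 0: {0}
Layer 1: {1,3}  cumulative {0,1,3}
Layer 2: {2}  cumulative {0,1,2,3}
Layer 3: {4}  cumulative {0,1,2,3,4}
Layer 4: {6}  cumulative {0,1,2,3,4,6}
Reachable = {0,1,2,3,4,6}
witness 3: b

Answer: REACHABLE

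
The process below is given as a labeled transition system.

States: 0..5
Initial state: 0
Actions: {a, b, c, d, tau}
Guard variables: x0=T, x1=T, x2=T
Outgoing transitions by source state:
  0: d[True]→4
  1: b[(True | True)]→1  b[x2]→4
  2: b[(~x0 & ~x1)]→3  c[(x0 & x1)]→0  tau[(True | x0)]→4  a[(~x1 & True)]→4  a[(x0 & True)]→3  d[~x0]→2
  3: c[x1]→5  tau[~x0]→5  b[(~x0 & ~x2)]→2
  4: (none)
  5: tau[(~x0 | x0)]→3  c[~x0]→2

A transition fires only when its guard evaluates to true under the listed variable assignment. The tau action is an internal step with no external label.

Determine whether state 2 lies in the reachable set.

After dropping false guards: 8 live edges.
L0 = {0}
L1 = {4}  now seen {0,4}
Reachable = {0,4}

Answer: UNREACHABLE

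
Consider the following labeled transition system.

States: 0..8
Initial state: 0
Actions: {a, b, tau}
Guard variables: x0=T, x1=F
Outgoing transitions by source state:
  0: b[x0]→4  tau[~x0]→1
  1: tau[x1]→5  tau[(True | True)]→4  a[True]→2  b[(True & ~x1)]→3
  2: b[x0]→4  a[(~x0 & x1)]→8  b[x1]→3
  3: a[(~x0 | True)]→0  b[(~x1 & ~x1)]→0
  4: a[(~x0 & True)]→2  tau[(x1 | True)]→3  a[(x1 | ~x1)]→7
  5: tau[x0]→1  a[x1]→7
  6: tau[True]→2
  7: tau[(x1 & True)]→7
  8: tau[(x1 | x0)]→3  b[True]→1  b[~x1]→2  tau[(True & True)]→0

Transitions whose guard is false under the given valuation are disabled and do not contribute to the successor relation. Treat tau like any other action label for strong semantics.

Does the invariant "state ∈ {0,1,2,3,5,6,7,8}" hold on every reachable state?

Safe = {0,1,2,3,5,6,7,8}
Reach set: {0,3,4,7}
  0: safe
  3: safe
  4: outside
  7: safe
witness against invariant: b → 4

Answer: INVARIANT VIOLATED at state 4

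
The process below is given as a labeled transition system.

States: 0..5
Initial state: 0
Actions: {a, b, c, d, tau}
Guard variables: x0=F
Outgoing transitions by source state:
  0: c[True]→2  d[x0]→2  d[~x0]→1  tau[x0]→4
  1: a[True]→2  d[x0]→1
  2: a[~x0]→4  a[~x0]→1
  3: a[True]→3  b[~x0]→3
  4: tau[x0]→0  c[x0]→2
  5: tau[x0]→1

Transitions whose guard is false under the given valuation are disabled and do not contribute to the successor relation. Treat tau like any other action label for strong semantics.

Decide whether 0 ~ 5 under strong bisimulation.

Bisimulation quotient by refinement:
  π0 = {{0,1,2,3,4,5}}
  π1 = {{0},{1,2},{3},{4,5}}
  π2 = {{0},{1},{2},{3},{4,5}}
Fixed point at round 3; 5 class(es).
class of 0: {0}; class of 5: {4,5}

Answer: NOT BISIMILAR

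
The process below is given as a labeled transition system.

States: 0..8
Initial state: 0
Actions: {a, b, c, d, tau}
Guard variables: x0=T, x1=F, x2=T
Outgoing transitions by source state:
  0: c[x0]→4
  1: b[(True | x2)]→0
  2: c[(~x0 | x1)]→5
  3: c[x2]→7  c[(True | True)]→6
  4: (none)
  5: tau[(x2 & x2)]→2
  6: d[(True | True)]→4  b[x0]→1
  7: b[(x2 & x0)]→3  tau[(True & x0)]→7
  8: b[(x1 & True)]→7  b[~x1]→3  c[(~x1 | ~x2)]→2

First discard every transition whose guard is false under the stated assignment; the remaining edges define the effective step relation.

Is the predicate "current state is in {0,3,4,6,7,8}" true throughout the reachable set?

Safe = {0,3,4,6,7,8}
Reach set: {0,4}
  0: ok
  4: ok

Answer: INVARIANT HOLDS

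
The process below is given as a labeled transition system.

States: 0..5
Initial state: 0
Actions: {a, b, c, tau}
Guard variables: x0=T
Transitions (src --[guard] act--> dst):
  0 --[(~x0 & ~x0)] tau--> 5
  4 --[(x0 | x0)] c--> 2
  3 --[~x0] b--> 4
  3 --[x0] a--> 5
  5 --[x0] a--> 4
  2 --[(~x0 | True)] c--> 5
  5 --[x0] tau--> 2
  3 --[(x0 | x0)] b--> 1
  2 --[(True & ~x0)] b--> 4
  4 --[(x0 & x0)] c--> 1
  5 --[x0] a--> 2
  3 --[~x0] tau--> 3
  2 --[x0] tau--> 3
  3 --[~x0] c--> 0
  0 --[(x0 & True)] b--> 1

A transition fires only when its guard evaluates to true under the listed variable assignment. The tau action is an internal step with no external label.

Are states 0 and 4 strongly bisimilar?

Bisimulation quotient by refinement:
  π0 = {{0,1,2,3,4,5}}
  π1 = {{0},{1},{2},{3},{4},{5}}
Fixed point at round 2; 6 class(es).
class of 0: {0}; class of 4: {4}

Answer: NOT BISIMILAR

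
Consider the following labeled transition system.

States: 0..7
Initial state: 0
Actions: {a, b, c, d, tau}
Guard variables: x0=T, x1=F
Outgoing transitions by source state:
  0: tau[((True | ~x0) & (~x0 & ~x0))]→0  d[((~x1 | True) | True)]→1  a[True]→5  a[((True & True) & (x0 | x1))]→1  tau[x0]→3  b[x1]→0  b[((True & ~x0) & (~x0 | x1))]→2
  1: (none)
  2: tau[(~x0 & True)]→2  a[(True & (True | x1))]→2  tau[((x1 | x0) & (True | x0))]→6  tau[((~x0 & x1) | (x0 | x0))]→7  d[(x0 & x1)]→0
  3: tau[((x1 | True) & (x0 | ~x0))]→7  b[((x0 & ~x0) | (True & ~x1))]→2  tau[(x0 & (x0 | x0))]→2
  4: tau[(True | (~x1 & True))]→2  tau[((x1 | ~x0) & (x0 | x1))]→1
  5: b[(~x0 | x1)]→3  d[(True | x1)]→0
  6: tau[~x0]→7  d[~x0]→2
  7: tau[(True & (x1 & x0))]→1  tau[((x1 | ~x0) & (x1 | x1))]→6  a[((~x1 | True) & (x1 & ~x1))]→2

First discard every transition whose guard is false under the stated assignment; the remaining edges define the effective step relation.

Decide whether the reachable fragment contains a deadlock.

Reachable = {0,1,2,3,5,6,7}
  0: a→1  a→5  d→1  tau→3  [4 exit(s)]
  1: ∅  [deadlock]
  2: a→2  tau→6  tau→7  [3 exit(s)]
  3: b→2  tau→2  tau→7  [3 exit(s)]
  5: d→0  [1 exit(s)]
  6: ∅  [deadlock]
  7: ∅  [deadlock]
witness 1: d

Answer: DEADLOCK at state 1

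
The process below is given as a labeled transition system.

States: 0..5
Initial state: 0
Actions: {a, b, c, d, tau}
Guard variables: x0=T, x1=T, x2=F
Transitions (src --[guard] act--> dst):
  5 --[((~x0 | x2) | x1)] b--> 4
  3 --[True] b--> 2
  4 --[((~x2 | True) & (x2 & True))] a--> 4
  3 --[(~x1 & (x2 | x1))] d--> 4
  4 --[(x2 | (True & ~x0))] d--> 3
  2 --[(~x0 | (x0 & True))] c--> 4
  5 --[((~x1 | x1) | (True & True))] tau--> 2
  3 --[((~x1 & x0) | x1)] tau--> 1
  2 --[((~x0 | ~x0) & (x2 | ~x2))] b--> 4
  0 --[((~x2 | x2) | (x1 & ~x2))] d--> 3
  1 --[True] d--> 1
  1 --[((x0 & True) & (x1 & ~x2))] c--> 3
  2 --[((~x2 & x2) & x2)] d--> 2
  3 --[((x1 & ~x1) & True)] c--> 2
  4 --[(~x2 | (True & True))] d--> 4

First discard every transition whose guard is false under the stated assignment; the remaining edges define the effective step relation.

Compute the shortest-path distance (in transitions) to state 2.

Answer: 2

Analysis:
Breadth-first toward 2:
  depth 0: {0}
  depth 1: {3}
  depth 2: {1,2}
2 enters at depth 2; path d·b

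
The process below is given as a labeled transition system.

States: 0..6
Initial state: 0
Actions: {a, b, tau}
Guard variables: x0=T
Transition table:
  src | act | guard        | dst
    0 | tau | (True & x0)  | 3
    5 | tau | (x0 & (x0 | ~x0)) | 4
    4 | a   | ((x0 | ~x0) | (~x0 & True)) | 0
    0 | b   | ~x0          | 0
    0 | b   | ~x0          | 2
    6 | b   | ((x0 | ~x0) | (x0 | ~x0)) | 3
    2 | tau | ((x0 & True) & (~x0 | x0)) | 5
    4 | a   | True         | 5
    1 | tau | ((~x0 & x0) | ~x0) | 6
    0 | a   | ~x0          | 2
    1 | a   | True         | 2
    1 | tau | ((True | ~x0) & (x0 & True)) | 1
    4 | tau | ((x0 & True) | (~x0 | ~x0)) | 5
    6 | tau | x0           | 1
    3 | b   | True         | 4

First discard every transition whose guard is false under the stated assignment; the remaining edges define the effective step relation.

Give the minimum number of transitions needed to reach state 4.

Answer: 2

Analysis:
Layered search for 4:
  Layer 0: {0}
  Layer 1: {3}
  Layer 2: {4}
4 enters at depth 2; path tau·b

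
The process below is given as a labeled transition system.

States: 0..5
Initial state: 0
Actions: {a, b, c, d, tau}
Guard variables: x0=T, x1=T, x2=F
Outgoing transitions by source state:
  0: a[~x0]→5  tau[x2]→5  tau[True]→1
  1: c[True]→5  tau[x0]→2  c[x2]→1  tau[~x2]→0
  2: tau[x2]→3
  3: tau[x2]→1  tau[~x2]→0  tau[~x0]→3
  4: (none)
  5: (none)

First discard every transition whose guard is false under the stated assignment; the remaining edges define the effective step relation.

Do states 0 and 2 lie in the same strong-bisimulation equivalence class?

Compute ~ classes (split until stable):
  π0 = {{0,1,2,3,4,5}}
  π1 = {{0,3},{1},{2,4,5}}
  π2 = {{0},{1},{2,4,5},{3}}
stable after 3 split(s): 4 block(s)
0∈{0}, 2∈{2,4,5}

Answer: NOT BISIMILAR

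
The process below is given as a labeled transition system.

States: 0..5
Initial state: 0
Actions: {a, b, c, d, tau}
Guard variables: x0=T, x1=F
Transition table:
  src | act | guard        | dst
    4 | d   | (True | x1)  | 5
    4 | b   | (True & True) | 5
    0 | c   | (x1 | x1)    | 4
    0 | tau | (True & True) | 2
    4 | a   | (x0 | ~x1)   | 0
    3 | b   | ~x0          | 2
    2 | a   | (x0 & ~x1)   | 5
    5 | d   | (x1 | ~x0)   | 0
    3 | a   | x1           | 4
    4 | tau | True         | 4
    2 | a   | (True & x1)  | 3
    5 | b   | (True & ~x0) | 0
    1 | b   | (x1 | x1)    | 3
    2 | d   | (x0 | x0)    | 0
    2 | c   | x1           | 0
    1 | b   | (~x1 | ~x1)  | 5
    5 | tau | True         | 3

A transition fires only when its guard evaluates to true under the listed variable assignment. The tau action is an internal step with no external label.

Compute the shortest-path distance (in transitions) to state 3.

Answer: 3

Analysis:
BFS to 3:
  depth 0: {0}
  depth 1: {2}
  depth 2: {5}
  depth 3: {3}
depth(3)=3, e.g. tau·a·tau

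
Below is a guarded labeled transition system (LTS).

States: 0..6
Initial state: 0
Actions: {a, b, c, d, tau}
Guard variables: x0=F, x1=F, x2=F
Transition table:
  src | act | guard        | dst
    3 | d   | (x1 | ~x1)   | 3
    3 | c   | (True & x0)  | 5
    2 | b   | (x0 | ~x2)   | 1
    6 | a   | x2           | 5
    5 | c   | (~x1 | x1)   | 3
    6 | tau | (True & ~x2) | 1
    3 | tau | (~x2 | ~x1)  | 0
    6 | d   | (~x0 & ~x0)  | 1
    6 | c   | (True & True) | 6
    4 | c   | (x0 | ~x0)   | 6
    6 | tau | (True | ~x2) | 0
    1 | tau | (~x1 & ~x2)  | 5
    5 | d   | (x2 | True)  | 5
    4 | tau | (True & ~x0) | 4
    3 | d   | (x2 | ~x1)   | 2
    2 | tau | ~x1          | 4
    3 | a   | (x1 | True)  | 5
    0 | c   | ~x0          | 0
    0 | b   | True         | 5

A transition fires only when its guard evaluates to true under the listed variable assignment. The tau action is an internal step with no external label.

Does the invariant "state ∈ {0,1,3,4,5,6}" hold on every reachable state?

Inv-set: {0,1,3,4,5,6}
R = {0,1,2,3,4,5,6}
  0: ok
  1: ok
  2: VIOLATES
  3: ok
  4: ok
  5: ok
  6: ok
counterexample path to 2: b·c·d

Answer: INVARIANT VIOLATED at state 2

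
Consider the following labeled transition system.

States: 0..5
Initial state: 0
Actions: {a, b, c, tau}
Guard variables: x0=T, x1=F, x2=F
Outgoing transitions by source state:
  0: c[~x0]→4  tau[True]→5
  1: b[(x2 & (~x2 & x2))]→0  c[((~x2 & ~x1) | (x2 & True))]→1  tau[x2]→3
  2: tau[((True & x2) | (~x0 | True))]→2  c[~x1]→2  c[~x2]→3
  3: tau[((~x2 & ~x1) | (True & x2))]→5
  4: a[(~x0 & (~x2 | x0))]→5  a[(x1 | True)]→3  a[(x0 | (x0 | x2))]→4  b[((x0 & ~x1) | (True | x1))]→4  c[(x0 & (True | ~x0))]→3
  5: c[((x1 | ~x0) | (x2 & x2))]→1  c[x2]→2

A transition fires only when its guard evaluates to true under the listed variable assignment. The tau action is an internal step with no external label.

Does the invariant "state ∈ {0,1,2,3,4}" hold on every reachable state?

Inv-set: {0,1,2,3,4}
Reach set: {0,5}
  0: safe
  5: outside
witness against invariant: tau → 5

Answer: INVARIANT VIOLATED at state 5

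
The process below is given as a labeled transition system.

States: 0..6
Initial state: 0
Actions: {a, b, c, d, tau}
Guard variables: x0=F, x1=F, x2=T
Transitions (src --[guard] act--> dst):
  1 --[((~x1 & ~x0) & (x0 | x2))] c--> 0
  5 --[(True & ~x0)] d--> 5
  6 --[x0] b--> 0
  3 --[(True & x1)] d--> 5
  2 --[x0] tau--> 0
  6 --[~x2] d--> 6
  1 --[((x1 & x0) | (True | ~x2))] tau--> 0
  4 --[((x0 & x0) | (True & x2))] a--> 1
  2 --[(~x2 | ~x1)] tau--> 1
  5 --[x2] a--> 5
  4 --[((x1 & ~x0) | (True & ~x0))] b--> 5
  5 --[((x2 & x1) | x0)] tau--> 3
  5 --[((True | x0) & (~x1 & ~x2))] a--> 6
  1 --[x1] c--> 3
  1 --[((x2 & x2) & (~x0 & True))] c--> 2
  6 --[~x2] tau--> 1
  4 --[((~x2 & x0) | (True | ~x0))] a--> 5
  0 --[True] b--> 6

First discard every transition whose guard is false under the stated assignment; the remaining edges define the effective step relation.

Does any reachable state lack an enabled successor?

Answer: DEADLOCK at state 6

Analysis:
Reachable = {0,6}
  0: b→6  [1 out]
  6: ∅  [no exit]
trace reaching 6: b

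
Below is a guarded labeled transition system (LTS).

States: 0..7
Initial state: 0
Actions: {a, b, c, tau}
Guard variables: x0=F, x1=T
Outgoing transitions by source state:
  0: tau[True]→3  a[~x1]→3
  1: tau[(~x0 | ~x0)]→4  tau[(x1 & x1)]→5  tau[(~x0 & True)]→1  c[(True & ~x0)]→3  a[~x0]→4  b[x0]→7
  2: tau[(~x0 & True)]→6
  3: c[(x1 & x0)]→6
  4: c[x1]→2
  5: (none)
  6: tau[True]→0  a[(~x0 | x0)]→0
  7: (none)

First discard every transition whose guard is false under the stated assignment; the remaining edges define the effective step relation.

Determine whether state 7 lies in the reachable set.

Answer: UNREACHABLE

Working:
10 transition(s) survive guard evaluation.
L0 = {0}
L1 = {3}  total {0,3}
R = {0,3}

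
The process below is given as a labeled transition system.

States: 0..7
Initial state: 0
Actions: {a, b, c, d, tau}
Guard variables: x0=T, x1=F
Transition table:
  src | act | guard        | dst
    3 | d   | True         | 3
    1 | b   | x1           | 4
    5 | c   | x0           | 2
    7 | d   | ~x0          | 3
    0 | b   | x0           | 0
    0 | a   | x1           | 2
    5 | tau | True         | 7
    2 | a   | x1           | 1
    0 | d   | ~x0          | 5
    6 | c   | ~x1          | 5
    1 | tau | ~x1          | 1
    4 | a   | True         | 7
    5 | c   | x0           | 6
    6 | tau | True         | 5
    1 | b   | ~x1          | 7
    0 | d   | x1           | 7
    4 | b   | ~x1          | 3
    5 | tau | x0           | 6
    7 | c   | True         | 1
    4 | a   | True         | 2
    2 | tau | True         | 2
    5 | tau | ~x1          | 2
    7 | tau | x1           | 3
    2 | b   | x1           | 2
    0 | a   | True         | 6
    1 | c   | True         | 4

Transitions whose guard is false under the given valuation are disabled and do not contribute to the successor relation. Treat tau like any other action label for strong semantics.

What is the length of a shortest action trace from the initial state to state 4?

Breadth-first toward 4:
  L0 = {0}
  L1 = {6}
  L2 = {5}
  L3 = {2,7}
  L4 = {1}
  L5 = {4}
depth(4)=5, e.g. a·c·tau·c·c

Answer: 5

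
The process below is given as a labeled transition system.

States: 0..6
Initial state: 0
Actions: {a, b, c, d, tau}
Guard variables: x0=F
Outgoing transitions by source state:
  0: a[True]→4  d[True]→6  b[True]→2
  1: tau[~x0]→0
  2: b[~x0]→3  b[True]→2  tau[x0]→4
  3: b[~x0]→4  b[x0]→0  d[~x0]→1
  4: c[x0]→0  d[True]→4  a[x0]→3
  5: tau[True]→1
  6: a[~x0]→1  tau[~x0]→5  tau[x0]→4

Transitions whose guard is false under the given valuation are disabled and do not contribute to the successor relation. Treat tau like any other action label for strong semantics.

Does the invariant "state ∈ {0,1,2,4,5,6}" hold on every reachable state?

Answer: INVARIANT VIOLATED at state 3

Working:
Inv-set: {0,1,2,4,5,6}
Reach set: {0,1,2,3,4,5,6}
  0: safe
  1: safe
  2: safe
  3: VIOLATES
  4: safe
  5: safe
  6: safe
counterexample path to 3: b·b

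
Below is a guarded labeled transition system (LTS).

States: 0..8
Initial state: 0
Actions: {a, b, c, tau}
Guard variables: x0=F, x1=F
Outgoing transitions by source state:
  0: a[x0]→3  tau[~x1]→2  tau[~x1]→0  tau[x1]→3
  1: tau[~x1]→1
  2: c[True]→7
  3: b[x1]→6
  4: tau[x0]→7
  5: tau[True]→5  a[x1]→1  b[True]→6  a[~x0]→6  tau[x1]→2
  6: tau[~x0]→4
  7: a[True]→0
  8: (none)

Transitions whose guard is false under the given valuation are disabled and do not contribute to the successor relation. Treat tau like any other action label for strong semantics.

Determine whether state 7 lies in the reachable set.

Guard filter leaves 9 enabled edge(s).
Layer 0: {0}
Layer 1: {2}  total {0,2}
Layer 2: {7}  total {0,2,7}
Reachable = {0,2,7}
Path to 7: tau·c

Answer: REACHABLE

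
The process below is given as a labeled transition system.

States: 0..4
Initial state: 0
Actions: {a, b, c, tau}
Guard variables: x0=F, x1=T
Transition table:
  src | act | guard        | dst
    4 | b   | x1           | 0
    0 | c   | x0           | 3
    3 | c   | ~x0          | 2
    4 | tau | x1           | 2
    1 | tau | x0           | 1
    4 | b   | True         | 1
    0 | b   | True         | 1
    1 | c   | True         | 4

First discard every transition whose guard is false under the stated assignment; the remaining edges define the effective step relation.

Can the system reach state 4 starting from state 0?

Answer: REACHABLE

Trace:
Guard filter leaves 6 enabled edge(s).
Layer 0: {0}
Layer 1: {1}  now seen {0,1}
Layer 2: {4}  now seen {0,1,4}
Layer 3: {2}  now seen {0,1,2,4}
R = {0,1,2,4}
Path to 4: b·c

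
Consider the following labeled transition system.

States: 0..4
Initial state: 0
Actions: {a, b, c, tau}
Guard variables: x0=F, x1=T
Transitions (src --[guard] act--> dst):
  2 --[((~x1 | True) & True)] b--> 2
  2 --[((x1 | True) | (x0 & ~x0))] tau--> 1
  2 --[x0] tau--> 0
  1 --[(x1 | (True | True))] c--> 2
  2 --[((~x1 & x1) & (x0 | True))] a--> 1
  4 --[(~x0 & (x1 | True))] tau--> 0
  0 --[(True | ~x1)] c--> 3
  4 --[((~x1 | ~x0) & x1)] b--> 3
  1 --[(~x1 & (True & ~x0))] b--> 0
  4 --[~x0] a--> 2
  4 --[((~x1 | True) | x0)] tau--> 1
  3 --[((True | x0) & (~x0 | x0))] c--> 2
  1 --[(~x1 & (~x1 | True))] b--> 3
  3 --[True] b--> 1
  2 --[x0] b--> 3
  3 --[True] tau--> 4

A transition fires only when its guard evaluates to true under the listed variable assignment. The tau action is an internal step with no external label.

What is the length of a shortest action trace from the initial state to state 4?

Answer: 2

Trace:
Layered search for 4:
  L0 = {0}
  L1 = {3}
  L2 = {1,2,4}
first hit 4 at d=2 via c·tau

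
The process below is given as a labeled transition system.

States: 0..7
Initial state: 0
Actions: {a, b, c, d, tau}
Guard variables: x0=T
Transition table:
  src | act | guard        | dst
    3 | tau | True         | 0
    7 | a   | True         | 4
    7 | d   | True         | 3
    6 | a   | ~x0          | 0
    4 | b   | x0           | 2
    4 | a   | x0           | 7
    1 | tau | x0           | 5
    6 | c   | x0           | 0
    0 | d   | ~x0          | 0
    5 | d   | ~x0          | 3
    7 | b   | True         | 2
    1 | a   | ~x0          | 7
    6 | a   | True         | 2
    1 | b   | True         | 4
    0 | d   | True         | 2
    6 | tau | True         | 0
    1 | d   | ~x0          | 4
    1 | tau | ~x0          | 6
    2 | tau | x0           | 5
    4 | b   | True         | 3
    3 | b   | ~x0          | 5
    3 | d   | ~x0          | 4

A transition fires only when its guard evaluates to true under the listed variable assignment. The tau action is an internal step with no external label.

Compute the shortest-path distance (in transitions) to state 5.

Breadth-first toward 5:
  L0 = {0}
  L1 = {2}
  L2 = {5}
first hit 5 at d=2 via d·tau

Answer: 2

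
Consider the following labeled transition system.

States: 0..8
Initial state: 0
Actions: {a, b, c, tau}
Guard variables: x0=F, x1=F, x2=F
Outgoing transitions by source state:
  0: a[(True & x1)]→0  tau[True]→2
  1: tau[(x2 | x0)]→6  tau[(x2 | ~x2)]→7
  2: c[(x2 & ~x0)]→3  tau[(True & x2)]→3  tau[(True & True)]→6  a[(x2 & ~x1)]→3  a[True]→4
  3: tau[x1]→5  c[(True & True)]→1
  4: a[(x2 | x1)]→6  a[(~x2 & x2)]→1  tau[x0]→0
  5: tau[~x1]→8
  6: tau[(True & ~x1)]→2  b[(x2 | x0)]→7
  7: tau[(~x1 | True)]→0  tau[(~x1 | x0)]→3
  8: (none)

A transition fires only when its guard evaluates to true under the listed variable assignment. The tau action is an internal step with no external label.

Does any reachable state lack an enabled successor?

R = {0,2,4,6}
  0: tau→2  [1 exit(s)]
  2: a→4  tau→6  [2 exit(s)]
  4: ∅  [no exit]
  6: tau→2  [1 exit(s)]
Path to 4: tau·a

Answer: DEADLOCK at state 4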